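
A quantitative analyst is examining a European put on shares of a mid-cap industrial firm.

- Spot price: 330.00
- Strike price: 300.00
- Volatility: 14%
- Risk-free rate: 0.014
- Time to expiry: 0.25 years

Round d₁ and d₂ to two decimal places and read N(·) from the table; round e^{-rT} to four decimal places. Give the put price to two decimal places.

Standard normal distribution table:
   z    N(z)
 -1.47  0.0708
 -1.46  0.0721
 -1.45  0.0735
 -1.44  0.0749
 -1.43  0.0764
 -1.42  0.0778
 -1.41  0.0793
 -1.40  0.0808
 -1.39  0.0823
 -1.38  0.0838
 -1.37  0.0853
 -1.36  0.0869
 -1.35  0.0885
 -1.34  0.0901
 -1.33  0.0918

σ√T = 0.14 × 0.5000 = 0.0700
d₁ = [ln(330/300) + (0.014 + ½·0.14²)·0.25] / (σ√T) = (0.0953 + 0.0060) / 0.0700 = 1.4466 ≈ 1.45
d₂ = 1.4466 − 0.0700 = 1.3766 ≈ 1.38
e^(−rT) = e^(−0.014·0.25) = 0.9965
N(−d₂) = N(-1.38) = 0.0838;  N(−d₁) = N(-1.45) = 0.0735
P = 300·0.9965·0.0838 − 330·0.0735 = 25.0520 − 24.2550 = 0.7970

0.80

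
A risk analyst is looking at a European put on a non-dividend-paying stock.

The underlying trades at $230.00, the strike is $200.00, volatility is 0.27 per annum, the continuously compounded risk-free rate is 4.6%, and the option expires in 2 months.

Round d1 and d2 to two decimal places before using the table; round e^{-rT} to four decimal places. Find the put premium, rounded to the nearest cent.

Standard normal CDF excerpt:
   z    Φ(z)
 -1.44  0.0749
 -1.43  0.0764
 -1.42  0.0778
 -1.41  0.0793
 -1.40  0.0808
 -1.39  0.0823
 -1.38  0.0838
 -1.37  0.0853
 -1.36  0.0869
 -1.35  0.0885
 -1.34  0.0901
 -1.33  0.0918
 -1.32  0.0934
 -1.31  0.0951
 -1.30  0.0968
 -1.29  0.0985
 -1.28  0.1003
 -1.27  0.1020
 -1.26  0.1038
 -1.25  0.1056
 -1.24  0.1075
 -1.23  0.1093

σ√T = 0.27·√0.1667 = 0.1102
d₁ = [ln(230/200) + (0.046 + 0.27²/2)·0.1667] / 0.1102 = [0.1398 + 0.0137] / 0.1102 = 1.3926 ⇒ 1.39
d₂ = d₁ − σ√T = 1.3926 − 0.1102 = 1.2824 ⇒ 1.28
e^(−rT) = e^(−0.046·0.1667) = 0.9924
P = 200·0.9924·N(-1.28) − 230·N(-1.39) = 200·0.9924·0.1003 − 230·0.0823 = 19.9075 − 18.9290 = 0.9785

$0.98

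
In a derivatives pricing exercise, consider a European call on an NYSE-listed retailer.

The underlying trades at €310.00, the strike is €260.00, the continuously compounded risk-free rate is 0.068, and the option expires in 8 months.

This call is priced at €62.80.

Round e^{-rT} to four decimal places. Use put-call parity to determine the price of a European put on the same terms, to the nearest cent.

€1.28

e^(−rT) = e^(−0.068·0.6667) = 0.9557
Put-call parity: C − P = S − K·e^(−rT) = 310 − 260·0.9557 = 310 − 248.4820 = 61.5180
P = C − (C − P) = 62.80 − (61.5180) = 1.2820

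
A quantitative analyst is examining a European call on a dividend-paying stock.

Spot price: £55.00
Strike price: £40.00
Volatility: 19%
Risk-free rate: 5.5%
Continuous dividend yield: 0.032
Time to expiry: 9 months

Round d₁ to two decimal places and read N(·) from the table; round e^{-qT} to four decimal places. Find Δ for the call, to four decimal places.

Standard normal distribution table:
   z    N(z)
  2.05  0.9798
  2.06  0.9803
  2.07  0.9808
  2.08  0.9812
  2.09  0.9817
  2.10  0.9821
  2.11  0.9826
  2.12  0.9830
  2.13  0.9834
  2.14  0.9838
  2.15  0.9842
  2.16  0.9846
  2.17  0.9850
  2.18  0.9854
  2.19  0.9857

0.9597

T = 0.75;  σ√T = 0.1645
ln(S/K) + (r − q + σ²/2)T = ln(55/40) + (0.055 − 0.032 + 0.19²/2)·0.75 = 0.3185 + 0.0308 = 0.3492
d₁ = 0.3492 / 0.1645 = 2.1225 → 2.12
N(d₁) = N(2.12) = 0.9830
Δ_call = exp(−qT)·N(d₁) = 0.9763·0.9830 = 0.9597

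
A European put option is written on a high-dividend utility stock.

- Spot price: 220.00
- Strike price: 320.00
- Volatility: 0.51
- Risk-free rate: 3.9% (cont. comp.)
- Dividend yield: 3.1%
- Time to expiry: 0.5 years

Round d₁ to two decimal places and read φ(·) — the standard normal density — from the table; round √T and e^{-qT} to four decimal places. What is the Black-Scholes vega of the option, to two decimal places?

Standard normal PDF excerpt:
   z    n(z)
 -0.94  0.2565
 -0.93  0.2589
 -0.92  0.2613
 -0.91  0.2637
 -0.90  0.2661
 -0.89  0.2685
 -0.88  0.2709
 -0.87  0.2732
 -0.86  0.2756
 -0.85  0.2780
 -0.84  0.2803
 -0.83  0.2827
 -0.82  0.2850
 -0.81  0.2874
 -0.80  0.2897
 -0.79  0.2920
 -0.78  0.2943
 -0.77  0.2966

42.58

σ√T = 0.51 × 0.7071 = 0.3606
d₁ = [ln(220/320) + (0.039 − 0.031 + ½·0.51²)·0.5] / (σ√T) = (-0.3747 + 0.0690) / 0.3606 = -0.8476 ⇒ -0.85
√T = √0.5 = 0.7071
φ(d₁) = φ(-0.85) = 0.2780
e^(−qT) = e^(−0.031·0.5) = 0.9846
vega = S·e^(−qT)·φ(d₁)·√T = 220·0.9846·0.2780·0.7071 = 42.5802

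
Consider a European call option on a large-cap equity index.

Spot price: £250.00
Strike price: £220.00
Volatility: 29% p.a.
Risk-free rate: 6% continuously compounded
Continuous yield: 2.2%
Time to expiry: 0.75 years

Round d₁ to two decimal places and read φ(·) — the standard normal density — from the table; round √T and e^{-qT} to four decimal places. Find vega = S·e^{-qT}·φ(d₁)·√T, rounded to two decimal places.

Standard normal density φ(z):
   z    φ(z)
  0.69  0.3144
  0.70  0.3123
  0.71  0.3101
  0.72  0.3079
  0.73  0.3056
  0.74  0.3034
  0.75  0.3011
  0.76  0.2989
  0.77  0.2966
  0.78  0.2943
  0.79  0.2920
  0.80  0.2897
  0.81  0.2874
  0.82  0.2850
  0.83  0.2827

64.12

σ√T = 0.29 × 0.8660 = 0.2511
d₁ = [ln(250/220) + (0.06 − 0.022 + ½·0.29²)·0.75] / (σ√T) = (0.1278 + 0.0600) / 0.2511 = 0.7481 which rounds to 0.75
√T = √0.75 = 0.8660
φ(d₁) = φ(0.75) = 0.3011
e^(−qT) = e^(−0.022·0.75) = 0.9836
vega = S·e^(−qT)·φ(d₁)·√T = 250·0.9836·0.3011·0.8660 = 64.1191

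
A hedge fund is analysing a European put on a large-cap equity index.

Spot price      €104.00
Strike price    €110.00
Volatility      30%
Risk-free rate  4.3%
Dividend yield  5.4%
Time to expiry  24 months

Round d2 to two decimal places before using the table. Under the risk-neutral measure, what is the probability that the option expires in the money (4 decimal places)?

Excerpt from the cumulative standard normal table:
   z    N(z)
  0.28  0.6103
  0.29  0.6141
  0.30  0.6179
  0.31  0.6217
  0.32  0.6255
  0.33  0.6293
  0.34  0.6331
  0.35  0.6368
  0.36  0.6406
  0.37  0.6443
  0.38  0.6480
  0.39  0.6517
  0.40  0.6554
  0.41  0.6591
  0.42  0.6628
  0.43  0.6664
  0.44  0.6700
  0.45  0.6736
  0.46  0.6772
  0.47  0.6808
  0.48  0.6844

σ√T = 0.3·√2 = 0.4243
d₁ = [ln(104/110) + (0.043 − 0.054 + ½·0.3²)·2] / (σ√T) = (-0.0561 + 0.0680) / 0.4243 = 0.0281 which rounds to 0.03
d₂ = 0.0281 − 0.4243 = -0.3962 which rounds to -0.40
Risk-neutral Pr[S_T < K] = N(−d₂) = N(0.40) = 0.6554

0.6554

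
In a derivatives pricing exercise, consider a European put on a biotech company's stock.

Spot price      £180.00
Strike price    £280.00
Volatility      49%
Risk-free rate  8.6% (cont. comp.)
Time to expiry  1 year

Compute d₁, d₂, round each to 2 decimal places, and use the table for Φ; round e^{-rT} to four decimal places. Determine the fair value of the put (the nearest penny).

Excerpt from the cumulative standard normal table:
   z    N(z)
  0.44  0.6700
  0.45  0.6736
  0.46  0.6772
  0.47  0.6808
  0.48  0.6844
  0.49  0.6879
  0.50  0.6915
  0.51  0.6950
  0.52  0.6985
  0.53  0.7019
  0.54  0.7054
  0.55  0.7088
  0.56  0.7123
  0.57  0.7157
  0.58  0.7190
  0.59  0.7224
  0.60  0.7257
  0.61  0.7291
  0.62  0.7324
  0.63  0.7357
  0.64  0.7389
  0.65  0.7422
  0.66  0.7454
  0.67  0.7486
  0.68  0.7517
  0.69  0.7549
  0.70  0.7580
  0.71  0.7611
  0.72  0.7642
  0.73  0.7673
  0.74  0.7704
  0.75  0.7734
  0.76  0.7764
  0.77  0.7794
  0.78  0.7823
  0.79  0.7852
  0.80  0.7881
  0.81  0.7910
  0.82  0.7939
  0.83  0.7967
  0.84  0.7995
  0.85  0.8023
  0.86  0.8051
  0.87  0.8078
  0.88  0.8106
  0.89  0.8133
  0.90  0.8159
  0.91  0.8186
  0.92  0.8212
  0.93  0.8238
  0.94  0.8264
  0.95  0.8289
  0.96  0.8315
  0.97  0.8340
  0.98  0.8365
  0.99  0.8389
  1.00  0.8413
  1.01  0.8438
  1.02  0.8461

£91.09

T = 1;  σ√T = 0.4900
ln(S/K) + (r + σ²/2)T = ln(180/280) + (0.086 + 0.49²/2)·1 = -0.4418 + 0.2060 = -0.2358
d₁ = -0.2358 / 0.4900 = -0.4812 → -0.48
d₂ = d₁ − σ√T = -0.4812 − 0.4900 = -0.9712 → -0.97
e^(−rT) = e^(−0.086·1) = 0.9176
N(−d₂) = N(0.97) = 0.8340;  N(−d₁) = N(0.48) = 0.6844
P = 280·0.9176·0.8340 − 180·0.6844 = 214.2780 − 123.1920 = 91.0860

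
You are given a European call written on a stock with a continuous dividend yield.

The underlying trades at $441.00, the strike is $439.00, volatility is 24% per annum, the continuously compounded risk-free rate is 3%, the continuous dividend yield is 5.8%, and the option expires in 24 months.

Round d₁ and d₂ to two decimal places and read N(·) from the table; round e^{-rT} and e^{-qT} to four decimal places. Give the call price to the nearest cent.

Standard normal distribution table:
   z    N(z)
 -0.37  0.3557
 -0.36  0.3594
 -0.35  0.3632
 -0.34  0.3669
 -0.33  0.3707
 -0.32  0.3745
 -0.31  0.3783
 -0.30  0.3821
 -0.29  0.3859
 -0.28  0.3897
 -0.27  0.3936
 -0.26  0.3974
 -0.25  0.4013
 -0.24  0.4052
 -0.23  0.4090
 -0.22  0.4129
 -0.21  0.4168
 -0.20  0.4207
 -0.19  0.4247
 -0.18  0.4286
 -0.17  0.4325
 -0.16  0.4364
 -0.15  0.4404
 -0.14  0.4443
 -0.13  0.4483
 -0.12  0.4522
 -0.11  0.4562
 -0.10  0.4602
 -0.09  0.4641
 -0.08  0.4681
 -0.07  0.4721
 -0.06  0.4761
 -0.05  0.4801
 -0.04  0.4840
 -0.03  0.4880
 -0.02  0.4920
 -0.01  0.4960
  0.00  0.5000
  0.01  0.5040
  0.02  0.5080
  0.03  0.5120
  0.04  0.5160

$44.66

σ√T = 0.24 × 1.4142 = 0.3394
d₁ = [ln(441/439) + (0.03 − 0.058 + 0.24²/2)·2] / 0.3394 = [0.0045 + 0.0016] / 0.3394 = 0.0181 which rounds to 0.02
d₂ = d₁ − σ√T = 0.0181 − 0.3394 = -0.3213 which rounds to -0.32
exp(−qT) = exp(−0.058·2) = 0.8905;  exp(−rT) = exp(−0.03·2) = 0.9418
C = 441·0.8905·N(0.02) − 439·0.9418·N(-0.32) = 441·0.8905·0.5080 − 439·0.9418·0.3745 = 199.4969 − 154.8371 = 44.6598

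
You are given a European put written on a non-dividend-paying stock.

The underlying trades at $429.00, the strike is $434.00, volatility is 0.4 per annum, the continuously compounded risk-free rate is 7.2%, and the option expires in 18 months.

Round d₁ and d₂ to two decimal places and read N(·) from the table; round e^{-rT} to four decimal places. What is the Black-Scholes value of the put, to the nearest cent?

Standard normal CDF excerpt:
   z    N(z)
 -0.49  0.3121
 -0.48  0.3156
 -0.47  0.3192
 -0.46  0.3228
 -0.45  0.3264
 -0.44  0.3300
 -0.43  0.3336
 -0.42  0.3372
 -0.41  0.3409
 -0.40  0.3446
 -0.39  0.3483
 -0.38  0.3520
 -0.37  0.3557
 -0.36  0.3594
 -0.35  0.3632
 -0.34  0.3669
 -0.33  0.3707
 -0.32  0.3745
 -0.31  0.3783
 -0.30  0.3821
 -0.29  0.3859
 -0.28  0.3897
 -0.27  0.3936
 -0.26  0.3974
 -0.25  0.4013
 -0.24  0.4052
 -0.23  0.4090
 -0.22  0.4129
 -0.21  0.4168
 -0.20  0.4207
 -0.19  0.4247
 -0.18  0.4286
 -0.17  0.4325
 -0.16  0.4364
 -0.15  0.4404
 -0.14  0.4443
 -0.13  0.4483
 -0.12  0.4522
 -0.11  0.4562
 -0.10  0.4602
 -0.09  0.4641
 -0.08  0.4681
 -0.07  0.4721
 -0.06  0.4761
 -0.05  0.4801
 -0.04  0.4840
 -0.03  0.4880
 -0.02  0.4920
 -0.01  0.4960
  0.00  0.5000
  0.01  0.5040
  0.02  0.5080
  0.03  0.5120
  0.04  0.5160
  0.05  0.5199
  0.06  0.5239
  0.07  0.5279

σ√T = 0.4 × 1.2247 = 0.4899
ln(S/K) + (r + σ²/2)T = ln(429/434) + (0.072 + 0.4²/2)·1.5 = -0.0116 + 0.2280 = 0.2164
d₁ = 0.2164 / 0.4899 = 0.4417 → 0.44
d₂ = d₁ − σ√T = 0.4417 − 0.4899 = -0.0481 → -0.05
e^(−rT) = e^(−0.072·1.5) = 0.8976
N(−d₂) = N(0.05) = 0.5199;  N(−d₁) = N(-0.44) = 0.3300
P = 434·0.8976·0.5199 − 429·0.3300 = 202.5314 − 141.5700 = 60.9614

$60.96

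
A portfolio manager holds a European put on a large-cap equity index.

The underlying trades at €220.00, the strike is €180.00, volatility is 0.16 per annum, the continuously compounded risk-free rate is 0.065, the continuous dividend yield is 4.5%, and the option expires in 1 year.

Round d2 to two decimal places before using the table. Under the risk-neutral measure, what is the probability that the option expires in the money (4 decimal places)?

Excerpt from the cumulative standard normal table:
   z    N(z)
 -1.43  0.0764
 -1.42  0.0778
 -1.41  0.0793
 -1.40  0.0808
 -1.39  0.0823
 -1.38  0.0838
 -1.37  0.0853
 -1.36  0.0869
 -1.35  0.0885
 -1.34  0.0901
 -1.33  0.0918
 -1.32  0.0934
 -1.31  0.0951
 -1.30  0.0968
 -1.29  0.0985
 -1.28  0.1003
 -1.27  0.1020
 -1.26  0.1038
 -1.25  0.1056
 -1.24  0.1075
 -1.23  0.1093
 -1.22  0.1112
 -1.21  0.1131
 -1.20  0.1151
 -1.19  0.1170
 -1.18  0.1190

σ√T = 0.16·√1 = 0.1600
d₁ = [ln(220/180) + (0.065 − 0.045 + 0.16²/2)·1] / 0.1600 = [0.2007 + 0.0328] / 0.1600 = 1.4592 ⇒ 1.46
d₂ = d₁ − σ√T = 1.4592 − 0.1600 = 1.2992 ⇒ 1.30
Risk-neutral Pr[S_T < K] = N(−d₂) = N(-1.30) = 0.0968

0.0968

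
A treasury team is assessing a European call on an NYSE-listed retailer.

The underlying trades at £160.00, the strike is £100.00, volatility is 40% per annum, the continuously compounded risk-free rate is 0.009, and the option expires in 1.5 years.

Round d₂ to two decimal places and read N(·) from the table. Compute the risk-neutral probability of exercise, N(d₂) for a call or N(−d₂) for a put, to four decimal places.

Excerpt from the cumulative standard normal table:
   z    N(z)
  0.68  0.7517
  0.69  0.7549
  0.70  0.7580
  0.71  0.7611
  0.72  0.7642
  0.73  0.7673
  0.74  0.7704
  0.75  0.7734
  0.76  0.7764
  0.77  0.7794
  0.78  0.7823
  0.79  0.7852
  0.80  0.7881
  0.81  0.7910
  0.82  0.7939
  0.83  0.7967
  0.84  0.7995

σ√T = 0.4·√1.5 = 0.4899
d₁ = [ln(160/100) + (0.009 + 0.4²/2)·1.5] / 0.4899 = [0.4700 + 0.1335] / 0.4899 = 1.2319 → 1.23
d₂ = d₁ − σ√T = 1.2319 − 0.4899 = 0.7420 → 0.74
Pr(exercise) under Q = N(d₂) = 0.7704

0.7704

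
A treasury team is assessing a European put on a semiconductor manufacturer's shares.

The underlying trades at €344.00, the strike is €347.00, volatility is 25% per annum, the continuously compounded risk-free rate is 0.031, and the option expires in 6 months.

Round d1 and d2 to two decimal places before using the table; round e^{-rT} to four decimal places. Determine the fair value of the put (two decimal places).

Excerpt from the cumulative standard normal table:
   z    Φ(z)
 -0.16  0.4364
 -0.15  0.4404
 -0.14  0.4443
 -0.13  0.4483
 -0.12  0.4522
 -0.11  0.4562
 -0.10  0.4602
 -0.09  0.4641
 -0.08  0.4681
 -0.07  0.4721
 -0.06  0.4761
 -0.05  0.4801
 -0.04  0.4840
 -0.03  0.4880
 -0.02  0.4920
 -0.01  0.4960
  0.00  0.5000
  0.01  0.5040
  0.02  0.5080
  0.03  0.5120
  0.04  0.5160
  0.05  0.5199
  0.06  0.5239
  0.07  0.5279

€23.41

T = 0.5;  σ√T = 0.1768
ln(S/K) + (r + σ²/2)T = ln(344/347) + (0.031 + 0.25²/2)·0.5 = -0.0087 + 0.0311 = 0.0224
d₁ = 0.0224 / 0.1768 = 0.1270 ⇒ 0.13
d₂ = d₁ − σ√T = 0.1270 − 0.1768 = -0.0498 ⇒ -0.05
exp(−rT) = exp(−0.031·0.5) = 0.9846
N(−d₂) = N(0.05) = 0.5199;  N(−d₁) = N(-0.13) = 0.4483
P = 347·0.9846·0.5199 − 344·0.4483 = 177.6271 − 154.2152 = 23.4119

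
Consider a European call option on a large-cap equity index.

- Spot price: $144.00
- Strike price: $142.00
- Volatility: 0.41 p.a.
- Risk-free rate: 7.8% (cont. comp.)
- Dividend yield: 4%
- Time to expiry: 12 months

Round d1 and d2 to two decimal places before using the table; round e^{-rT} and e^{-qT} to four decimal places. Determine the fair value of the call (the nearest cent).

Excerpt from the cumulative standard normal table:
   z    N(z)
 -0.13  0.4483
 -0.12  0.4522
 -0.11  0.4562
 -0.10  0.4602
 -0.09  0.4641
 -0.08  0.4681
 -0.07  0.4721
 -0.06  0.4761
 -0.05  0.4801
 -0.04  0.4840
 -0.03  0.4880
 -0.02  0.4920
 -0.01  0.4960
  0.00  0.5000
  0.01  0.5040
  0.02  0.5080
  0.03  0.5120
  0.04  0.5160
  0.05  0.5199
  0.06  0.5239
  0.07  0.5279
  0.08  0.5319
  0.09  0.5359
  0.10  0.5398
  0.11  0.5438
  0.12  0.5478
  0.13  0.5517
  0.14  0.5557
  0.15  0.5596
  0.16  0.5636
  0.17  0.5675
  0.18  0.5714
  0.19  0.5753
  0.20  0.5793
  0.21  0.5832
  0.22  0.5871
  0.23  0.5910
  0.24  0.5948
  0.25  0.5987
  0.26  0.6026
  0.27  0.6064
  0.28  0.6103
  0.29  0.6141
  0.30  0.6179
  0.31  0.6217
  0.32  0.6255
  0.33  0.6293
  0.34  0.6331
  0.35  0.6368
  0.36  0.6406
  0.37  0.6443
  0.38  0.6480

T = 1;  σ√T = 0.4100
d₁ = [ln(144/142) + (0.078 − 0.04 + 0.41²/2)·1] / 0.4100 = [0.0140 + 0.1220] / 0.4100 = 0.3318 ≈ 0.33
d₂ = d₁ − σ√T = 0.3318 − 0.4100 = -0.0782 ≈ -0.08
e^(−qT) = e^(−0.04·1) = 0.9608;  e^(−rT) = e^(−0.078·1) = 0.9250
N(d₁) = N(0.33) = 0.6293;  N(d₂) = N(-0.08) = 0.4681
C = 144·0.9608·0.6293 − 142·0.9250·0.4681 = 87.0669 − 61.4849 = 25.5820

$25.58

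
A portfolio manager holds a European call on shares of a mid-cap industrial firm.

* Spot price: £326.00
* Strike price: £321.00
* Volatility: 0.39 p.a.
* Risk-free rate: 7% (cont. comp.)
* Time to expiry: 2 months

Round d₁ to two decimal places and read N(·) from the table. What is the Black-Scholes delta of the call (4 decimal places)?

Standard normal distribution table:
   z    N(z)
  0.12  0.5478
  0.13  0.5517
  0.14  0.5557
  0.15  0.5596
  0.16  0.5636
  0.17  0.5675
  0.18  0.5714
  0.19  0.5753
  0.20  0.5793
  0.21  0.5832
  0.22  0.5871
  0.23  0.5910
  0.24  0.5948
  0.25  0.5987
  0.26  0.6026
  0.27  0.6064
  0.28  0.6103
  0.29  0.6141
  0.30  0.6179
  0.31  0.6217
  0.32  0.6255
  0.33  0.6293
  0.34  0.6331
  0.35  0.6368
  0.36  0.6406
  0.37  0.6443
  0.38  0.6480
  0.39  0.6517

σ√T = 0.39·√0.1667 = 0.1592
ln(S/K) + (r + σ²/2)T = ln(326/321) + (0.07 + 0.39²/2)·0.1667 = 0.0155 + 0.0243 = 0.0398
d₁ = 0.0398 / 0.1592 = 0.2500 which rounds to 0.25
N(d₁) = N(0.25) = 0.5987
Δ_call = N(d₁) = 0.5987

0.5987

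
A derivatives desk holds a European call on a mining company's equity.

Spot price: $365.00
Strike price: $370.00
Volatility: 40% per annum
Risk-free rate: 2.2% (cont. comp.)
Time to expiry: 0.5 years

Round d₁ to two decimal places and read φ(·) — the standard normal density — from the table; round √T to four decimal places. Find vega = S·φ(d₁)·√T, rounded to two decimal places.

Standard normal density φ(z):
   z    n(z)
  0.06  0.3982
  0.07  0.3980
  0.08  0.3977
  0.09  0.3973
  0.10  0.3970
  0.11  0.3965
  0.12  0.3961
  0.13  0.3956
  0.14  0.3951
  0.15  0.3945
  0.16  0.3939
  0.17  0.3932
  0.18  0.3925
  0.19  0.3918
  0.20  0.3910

102.10

T = 0.5;  σ√T = 0.2828
d₁ = [ln(365/370) + (0.022 + ½·0.4²)·0.5] / (σ√T) = (-0.0136 + 0.0510) / 0.2828 = 0.1322 ⇒ 0.13
√T = √0.5 = 0.7071
φ(d₁) = φ(0.13) = 0.3956
vega = S·φ(d₁)·√T = 365·0.3956·0.7071 = 102.1010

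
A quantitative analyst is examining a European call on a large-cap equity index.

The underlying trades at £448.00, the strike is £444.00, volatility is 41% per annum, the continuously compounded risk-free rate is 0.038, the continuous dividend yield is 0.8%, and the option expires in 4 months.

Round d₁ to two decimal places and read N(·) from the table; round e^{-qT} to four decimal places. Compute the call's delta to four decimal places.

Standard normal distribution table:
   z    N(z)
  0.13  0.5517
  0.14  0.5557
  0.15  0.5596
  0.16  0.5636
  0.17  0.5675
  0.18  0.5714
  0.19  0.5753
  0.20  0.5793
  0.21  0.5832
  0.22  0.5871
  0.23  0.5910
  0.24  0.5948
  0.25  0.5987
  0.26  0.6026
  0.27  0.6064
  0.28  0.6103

σ√T = 0.41·√0.3333 = 0.2367
d₁ = [ln(448/444) + (0.038 − 0.008 + 0.41²/2)·0.3333] / 0.2367 = [0.0090 + 0.0380] / 0.2367 = 0.1985 → 0.20
N(d₁) = N(0.20) = 0.5793
Δ_call = exp(−qT)·N(d₁) = 0.9973·0.5793 = 0.5777

0.5777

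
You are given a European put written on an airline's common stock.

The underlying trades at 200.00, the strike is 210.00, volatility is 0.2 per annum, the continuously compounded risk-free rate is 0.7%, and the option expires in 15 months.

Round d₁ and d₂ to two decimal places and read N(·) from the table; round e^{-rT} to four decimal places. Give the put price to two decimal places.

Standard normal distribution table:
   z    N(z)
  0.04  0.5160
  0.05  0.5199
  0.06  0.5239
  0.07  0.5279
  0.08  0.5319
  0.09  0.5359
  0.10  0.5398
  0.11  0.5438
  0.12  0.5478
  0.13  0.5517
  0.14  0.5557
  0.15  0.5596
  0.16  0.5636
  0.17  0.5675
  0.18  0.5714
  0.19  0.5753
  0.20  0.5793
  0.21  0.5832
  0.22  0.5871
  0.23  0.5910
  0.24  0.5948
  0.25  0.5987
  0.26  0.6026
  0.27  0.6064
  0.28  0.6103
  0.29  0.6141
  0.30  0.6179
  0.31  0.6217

σ√T = 0.2·√1.25 = 0.2236
d₁ = [ln(200/210) + (0.007 + 0.2²/2)·1.25] / 0.2236 = [-0.0488 + 0.0338] / 0.2236 = -0.0673 → -0.07
d₂ = d₁ − σ√T = -0.0673 − 0.2236 = -0.2909 → -0.29
exp(−rT) = exp(−0.007·1.25) = 0.9913
N(−d₂) = N(0.29) = 0.6141;  N(−d₁) = N(0.07) = 0.5279
P = 210·0.9913·0.6141 − 200·0.5279 = 127.8390 − 105.5800 = 22.2590

22.26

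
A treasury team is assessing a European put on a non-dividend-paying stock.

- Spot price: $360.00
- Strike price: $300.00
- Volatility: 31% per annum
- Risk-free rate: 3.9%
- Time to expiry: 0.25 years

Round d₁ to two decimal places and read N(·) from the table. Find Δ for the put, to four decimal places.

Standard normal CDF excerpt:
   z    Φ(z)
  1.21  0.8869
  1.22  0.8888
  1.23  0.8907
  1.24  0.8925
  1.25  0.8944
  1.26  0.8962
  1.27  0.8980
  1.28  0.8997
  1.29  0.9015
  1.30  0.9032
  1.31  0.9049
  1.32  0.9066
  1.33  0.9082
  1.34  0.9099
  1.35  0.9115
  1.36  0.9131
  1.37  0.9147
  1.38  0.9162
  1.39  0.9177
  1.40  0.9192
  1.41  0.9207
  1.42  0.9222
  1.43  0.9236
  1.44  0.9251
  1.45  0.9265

σ√T = 0.31·√0.25 = 0.1550
d₁ = [ln(360/300) + (0.039 + ½·0.31²)·0.25] / (σ√T) = (0.1823 + 0.0218) / 0.1550 = 1.3167 ⇒ 1.32
N(d₁) = N(1.32) = 0.9066
Δ_put = N(d₁) − 1 = 0.9066 − 1 = -0.0934

-0.0934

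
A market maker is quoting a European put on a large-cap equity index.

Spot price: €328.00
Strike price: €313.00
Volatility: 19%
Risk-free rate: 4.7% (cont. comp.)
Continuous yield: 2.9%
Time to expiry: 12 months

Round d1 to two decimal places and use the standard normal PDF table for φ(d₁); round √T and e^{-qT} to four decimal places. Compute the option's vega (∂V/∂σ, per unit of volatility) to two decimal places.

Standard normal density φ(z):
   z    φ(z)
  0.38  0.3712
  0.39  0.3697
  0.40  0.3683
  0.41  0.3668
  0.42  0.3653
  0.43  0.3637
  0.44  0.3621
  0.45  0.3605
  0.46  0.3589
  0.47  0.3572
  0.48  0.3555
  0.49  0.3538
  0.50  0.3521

σ√T = 0.19·√1 = 0.1900
d₁ = [ln(328/313) + (0.047 − 0.029 + ½·0.19²)·1] / (σ√T) = (0.0468 + 0.0360) / 0.1900 = 0.4361 → 0.44
√T = √1 = 1.0000
φ(d₁) = φ(0.44) = 0.3621
e^(−qT) = e^(−0.029·1) = 0.9714
vega = S·e^(−qT)·φ(d₁)·√T = 328·0.9714·0.3621·1.0000 = 115.3720

115.37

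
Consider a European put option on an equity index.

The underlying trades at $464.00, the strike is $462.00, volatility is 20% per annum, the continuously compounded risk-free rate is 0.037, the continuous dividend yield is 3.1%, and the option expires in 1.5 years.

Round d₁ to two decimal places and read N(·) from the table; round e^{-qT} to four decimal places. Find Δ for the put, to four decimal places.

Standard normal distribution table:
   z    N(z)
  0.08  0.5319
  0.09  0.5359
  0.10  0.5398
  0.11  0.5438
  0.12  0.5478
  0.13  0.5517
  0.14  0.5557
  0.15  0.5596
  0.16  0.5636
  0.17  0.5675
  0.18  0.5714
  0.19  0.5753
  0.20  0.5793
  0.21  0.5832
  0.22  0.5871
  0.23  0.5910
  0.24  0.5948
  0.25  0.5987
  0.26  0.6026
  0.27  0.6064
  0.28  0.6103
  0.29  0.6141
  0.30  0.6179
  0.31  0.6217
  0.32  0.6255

-0.4091

T = 1.5;  σ√T = 0.2449
d₁ = [ln(464/462) + (0.037 − 0.031 + 0.2²/2)·1.5] / 0.2449 = [0.0043 + 0.0390] / 0.2449 = 0.1769 ⇒ 0.18
N(d₁) = N(0.18) = 0.5714
Δ_put = e^(−qT)·(N(d₁) − 1) = 0.9546·(0.5714 − 1) = -0.4091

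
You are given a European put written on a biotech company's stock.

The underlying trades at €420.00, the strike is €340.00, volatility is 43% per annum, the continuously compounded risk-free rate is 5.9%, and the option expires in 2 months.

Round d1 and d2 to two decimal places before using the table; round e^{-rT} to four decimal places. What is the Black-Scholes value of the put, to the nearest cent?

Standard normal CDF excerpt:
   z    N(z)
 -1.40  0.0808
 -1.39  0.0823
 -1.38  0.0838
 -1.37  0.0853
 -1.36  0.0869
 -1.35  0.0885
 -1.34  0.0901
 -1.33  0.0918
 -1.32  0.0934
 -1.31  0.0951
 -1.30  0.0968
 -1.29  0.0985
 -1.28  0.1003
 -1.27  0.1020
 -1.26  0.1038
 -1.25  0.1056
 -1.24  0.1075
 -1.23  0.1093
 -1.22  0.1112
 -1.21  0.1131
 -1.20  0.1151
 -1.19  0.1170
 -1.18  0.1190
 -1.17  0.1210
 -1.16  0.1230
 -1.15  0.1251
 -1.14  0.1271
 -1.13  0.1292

σ√T = 0.43·√0.1667 = 0.1755
d₁ = [ln(420/340) + (0.059 + ½·0.43²)·0.1667] / (σ√T) = (0.2113 + 0.0252) / 0.1755 = 1.3475 ⇒ 1.35
d₂ = 1.3475 − 0.1755 = 1.1720 ⇒ 1.17
e^(−rT) = e^(−0.059·0.1667) = 0.9902
N(−d₂) = N(-1.17) = 0.1210;  N(−d₁) = N(-1.35) = 0.0885
P = 340·0.9902·0.1210 − 420·0.0885 = 40.7368 − 37.1700 = 3.5668

€3.57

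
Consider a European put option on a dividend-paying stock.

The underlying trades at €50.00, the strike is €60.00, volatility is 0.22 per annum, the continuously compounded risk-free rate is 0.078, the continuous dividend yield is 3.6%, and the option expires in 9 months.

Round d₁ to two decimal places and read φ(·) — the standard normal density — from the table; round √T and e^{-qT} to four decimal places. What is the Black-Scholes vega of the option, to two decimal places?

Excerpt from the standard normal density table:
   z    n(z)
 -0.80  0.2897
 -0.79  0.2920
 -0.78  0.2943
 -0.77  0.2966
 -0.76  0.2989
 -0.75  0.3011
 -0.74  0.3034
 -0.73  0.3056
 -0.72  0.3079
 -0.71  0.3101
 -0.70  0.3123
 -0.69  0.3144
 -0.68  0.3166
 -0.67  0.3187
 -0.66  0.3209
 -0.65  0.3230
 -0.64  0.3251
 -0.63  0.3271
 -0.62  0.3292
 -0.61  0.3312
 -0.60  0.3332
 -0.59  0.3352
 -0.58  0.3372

σ√T = 0.22·√0.75 = 0.1905
d₁ = [ln(50/60) + (0.078 − 0.036 + 0.22²/2)·0.75] / 0.1905 = [-0.1823 + 0.0497] / 0.1905 = -0.6963 ≈ -0.70
√T = √0.75 = 0.8660
φ(d₁) = φ(-0.70) = 0.3123
exp(−qT) = exp(−0.036·0.75) = 0.9734
vega = S·exp(−qT)·φ(d₁)·√T = 50·0.9734·0.3123·0.8660 = 13.1629

13.16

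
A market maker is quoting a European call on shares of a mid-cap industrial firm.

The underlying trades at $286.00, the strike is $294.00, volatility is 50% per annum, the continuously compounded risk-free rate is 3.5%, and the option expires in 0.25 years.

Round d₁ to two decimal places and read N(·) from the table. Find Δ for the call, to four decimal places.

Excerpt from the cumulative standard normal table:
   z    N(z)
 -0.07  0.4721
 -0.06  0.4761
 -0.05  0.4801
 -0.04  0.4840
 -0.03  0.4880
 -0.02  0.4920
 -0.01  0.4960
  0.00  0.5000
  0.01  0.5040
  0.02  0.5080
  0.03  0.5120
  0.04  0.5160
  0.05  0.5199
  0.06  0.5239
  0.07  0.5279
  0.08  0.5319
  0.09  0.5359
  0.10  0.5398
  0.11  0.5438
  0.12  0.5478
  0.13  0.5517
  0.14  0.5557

T = 0.25;  σ√T = 0.2500
d₁ = [ln(286/294) + (0.035 + ½·0.5²)·0.25] / (σ√T) = (-0.0276 + 0.0400) / 0.2500 = 0.0496 → 0.05
N(d₁) = N(0.05) = 0.5199
Δ_call = N(d₁) = 0.5199

0.5199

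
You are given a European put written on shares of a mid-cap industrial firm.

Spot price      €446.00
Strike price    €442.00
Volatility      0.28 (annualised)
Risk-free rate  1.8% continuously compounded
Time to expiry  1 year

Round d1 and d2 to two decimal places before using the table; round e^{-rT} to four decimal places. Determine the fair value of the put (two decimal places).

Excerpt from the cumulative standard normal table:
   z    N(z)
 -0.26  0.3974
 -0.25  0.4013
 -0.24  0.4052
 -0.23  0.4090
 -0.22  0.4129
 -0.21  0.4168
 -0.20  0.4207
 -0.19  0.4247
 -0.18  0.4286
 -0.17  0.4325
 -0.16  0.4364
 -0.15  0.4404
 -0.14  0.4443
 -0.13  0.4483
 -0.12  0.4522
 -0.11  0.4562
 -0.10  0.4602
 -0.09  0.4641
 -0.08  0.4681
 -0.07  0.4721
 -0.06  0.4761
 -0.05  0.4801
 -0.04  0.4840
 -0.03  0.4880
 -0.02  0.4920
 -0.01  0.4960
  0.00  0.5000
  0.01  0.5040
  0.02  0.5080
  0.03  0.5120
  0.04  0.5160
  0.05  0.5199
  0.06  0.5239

€43.29

σ√T = 0.28·√1 = 0.2800
d₁ = [ln(446/442) + (0.018 + ½·0.28²)·1] / (σ√T) = (0.0090 + 0.0572) / 0.2800 = 0.2365 ≈ 0.24
d₂ = 0.2365 − 0.2800 = -0.0435 ≈ -0.04
e^(−rT) = e^(−0.018·1) = 0.9822
P = 442·0.9822·N(0.04) − 446·N(-0.24) = 442·0.9822·0.5160 − 446·0.4052 = 224.0123 − 180.7192 = 43.2931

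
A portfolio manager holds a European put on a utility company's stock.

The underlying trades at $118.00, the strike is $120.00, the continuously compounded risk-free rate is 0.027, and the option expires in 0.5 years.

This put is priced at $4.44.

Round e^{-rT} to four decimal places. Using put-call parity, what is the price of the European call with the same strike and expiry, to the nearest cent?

e^(−rT) = e^(−0.027·0.5) = 0.9866
Put-call parity: C − P = S − K·e^(−rT) = 118 − 120·0.9866 = 118 − 118.3920 = -0.3920
C = P + (C − P) = 4.44 + (-0.3920) = 4.0480

$4.05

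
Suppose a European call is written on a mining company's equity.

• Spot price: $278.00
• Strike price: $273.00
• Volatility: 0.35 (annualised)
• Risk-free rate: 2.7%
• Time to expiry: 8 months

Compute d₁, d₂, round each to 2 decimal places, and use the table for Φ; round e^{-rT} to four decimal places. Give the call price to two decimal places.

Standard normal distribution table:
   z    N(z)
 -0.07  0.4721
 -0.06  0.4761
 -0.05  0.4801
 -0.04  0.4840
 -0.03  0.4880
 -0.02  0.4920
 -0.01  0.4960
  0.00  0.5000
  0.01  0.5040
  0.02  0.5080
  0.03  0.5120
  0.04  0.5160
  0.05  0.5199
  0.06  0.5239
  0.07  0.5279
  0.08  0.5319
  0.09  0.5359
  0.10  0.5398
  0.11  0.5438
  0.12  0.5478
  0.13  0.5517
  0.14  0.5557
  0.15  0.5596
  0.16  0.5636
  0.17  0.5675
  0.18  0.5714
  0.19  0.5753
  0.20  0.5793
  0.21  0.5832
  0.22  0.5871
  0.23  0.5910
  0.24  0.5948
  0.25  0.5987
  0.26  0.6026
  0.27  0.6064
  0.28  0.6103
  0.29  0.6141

$36.65

σ√T = 0.35·√0.6667 = 0.2858
d₁ = [ln(278/273) + (0.027 + ½·0.35²)·0.6667] / (σ√T) = (0.0181 + 0.0588) / 0.2858 = 0.2694 which rounds to 0.27
d₂ = 0.2694 − 0.2858 = -0.0164 which rounds to -0.02
exp(−rT) = exp(−0.027·0.6667) = 0.9822
C = 278·N(0.27) − 273·0.9822·N(-0.02) = 278·0.6064 − 273·0.9822·0.4920 = 168.5792 − 131.9252 = 36.6540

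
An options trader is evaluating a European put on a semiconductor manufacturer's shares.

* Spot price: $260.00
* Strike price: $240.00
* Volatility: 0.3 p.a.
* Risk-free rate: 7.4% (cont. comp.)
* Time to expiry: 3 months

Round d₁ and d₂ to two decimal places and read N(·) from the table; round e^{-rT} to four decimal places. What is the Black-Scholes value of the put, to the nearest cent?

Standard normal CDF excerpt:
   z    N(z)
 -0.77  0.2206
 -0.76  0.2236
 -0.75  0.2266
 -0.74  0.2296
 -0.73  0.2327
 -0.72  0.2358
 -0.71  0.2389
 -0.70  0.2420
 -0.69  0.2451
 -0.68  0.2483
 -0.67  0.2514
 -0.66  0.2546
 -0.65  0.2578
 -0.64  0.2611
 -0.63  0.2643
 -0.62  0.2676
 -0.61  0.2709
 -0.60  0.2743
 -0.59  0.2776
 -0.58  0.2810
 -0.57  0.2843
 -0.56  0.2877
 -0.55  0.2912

$5.70

T = 0.25;  σ√T = 0.1500
d₁ = [ln(260/240) + (0.074 + ½·0.3²)·0.25] / (σ√T) = (0.0800 + 0.0297) / 0.1500 = 0.7320 → 0.73
d₂ = 0.7320 − 0.1500 = 0.5820 → 0.58
exp(−rT) = exp(−0.074·0.25) = 0.9817
P = 240·0.9817·N(-0.58) − 260·N(-0.73) = 240·0.9817·0.2810 − 260·0.2327 = 66.2058 − 60.5020 = 5.7038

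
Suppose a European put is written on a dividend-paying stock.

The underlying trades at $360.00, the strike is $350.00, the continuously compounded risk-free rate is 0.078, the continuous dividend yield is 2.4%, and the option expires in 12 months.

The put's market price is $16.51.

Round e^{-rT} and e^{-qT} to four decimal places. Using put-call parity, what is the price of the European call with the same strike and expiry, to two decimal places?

$44.23

e^(−qT) = e^(−0.024·1) = 0.9763;  e^(−rT) = e^(−0.078·1) = 0.9250
Put-call parity: C − P = S·e^(−qT) − K·e^(−rT) = 360·0.9763 − 350·0.9250 = 351.4680 − 323.7500 = 27.7180
C = P + (C − P) = 16.51 + (27.7180) = 44.2280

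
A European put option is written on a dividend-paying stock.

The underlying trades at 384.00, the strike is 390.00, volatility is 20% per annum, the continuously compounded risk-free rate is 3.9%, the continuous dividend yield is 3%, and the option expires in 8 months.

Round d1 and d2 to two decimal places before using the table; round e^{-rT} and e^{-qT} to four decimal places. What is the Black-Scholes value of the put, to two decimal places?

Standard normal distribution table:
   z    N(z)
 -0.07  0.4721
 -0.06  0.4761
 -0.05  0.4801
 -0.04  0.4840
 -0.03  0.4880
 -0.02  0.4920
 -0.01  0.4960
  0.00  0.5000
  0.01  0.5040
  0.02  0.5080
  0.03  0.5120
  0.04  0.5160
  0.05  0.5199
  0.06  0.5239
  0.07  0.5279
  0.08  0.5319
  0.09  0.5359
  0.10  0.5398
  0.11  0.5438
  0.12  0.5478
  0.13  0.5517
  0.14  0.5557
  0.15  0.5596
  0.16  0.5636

25.97

T = 0.6667;  σ√T = 0.1633
ln(S/K) + (r − q + σ²/2)T = ln(384/390) + (0.039 − 0.03 + 0.2²/2)·0.6667 = -0.0155 + 0.0193 = 0.0038
d₁ = 0.0038 / 0.1633 = 0.0234 → 0.02
d₂ = d₁ − σ√T = 0.0234 − 0.1633 = -0.1399 → -0.14
exp(−qT) = exp(−0.03·0.6667) = 0.9802;  exp(−rT) = exp(−0.039·0.6667) = 0.9743
N(−d₂) = N(0.14) = 0.5557;  N(−d₁) = N(-0.02) = 0.4920
P = 390·0.9743·0.5557 − 384·0.9802·0.4920 = 211.1532 − 185.1872 = 25.9660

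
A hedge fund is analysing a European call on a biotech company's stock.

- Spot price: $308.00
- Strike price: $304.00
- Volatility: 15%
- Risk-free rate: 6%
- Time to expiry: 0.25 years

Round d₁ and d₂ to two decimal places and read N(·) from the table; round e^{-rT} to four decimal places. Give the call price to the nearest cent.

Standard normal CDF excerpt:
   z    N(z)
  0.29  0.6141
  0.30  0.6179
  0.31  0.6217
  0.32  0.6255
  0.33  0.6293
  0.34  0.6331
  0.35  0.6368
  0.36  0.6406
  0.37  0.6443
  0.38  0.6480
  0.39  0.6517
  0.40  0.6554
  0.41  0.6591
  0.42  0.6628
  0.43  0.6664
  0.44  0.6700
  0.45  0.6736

$13.41

σ√T = 0.15 × 0.5000 = 0.0750
d₁ = [ln(308/304) + (0.06 + 0.15²/2)·0.25] / 0.0750 = [0.0131 + 0.0178] / 0.0750 = 0.4118 ⇒ 0.41
d₂ = d₁ − σ√T = 0.4118 − 0.0750 = 0.3368 ⇒ 0.34
exp(−rT) = exp(−0.06·0.25) = 0.9851
N(d₁) = N(0.41) = 0.6591;  N(d₂) = N(0.34) = 0.6331
C = 308·0.6591 − 304·0.9851·0.6331 = 203.0028 − 189.5947 = 13.4081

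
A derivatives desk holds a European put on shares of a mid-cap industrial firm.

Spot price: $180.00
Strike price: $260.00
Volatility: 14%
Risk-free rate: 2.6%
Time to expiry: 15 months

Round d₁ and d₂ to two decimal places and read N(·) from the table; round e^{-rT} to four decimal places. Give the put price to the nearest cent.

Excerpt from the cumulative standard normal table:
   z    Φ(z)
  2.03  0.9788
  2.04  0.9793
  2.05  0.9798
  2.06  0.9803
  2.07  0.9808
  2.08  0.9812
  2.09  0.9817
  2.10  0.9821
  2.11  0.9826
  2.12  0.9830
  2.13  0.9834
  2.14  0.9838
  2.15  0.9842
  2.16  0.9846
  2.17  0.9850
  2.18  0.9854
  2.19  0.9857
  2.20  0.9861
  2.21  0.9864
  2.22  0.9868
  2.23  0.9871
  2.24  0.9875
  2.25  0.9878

T = 1.25;  σ√T = 0.1565
d₁ = [ln(180/260) + (0.026 + 0.14²/2)·1.25] / 0.1565 = [-0.3677 + 0.0447] / 0.1565 = -2.0634 which rounds to -2.06
d₂ = d₁ − σ√T = -2.0634 − 0.1565 = -2.2199 which rounds to -2.22
e^(−rT) = e^(−0.026·1.25) = 0.9680
N(−d₂) = N(2.22) = 0.9868;  N(−d₁) = N(2.06) = 0.9803
P = 260·0.9680·0.9868 − 180·0.9803 = 248.3578 − 176.4540 = 71.9038

$71.90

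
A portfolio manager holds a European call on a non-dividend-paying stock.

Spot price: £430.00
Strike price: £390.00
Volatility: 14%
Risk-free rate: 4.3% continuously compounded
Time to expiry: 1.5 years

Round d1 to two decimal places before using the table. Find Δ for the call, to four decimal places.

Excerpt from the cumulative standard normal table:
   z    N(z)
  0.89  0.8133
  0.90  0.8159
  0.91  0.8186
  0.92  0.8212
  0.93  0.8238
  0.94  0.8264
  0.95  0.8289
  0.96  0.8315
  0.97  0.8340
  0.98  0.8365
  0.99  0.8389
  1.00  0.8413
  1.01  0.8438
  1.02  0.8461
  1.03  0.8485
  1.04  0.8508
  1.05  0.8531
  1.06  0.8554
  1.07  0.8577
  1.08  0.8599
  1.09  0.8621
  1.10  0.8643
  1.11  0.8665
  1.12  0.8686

0.8485

σ√T = 0.14 × 1.2247 = 0.1715
d₁ = [ln(430/390) + (0.043 + 0.14²/2)·1.5] / 0.1715 = [0.0976 + 0.0792] / 0.1715 = 1.0313 which rounds to 1.03
N(d₁) = N(1.03) = 0.8485
Δ_call = N(d₁) = 0.8485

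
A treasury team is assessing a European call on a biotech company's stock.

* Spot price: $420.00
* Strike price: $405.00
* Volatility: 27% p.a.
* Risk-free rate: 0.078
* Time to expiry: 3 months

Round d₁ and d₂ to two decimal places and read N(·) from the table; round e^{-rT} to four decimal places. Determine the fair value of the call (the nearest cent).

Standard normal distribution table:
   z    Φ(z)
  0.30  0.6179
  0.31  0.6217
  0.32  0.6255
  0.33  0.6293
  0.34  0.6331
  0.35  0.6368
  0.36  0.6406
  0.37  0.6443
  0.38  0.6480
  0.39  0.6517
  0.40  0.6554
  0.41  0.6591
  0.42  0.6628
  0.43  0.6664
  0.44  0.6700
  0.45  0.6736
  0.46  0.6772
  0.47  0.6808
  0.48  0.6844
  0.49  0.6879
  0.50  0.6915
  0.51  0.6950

σ√T = 0.27 × 0.5000 = 0.1350
d₁ = [ln(420/405) + (0.078 + ½·0.27²)·0.25] / (σ√T) = (0.0364 + 0.0286) / 0.1350 = 0.4813 ≈ 0.48
d₂ = 0.4813 − 0.1350 = 0.3463 ≈ 0.35
exp(−rT) = exp(−0.078·0.25) = 0.9807
N(d₁) = N(0.48) = 0.6844;  N(d₂) = N(0.35) = 0.6368
C = 420·0.6844 − 405·0.9807·0.6368 = 287.4480 − 252.9265 = 34.5215

$34.52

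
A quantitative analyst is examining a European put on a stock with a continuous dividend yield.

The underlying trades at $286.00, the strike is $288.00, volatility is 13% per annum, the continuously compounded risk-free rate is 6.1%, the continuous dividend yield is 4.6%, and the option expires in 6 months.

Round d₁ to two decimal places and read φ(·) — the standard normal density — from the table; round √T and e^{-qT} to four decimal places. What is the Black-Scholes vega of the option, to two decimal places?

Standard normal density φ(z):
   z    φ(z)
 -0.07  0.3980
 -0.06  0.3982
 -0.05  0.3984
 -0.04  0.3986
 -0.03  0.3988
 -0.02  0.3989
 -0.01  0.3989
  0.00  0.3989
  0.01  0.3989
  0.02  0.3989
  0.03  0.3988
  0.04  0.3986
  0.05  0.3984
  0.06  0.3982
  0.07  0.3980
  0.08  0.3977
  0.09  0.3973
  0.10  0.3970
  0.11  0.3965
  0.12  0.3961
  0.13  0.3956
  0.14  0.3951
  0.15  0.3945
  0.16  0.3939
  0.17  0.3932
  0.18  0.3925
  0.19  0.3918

σ√T = 0.13·√0.5 = 0.0919
d₁ = [ln(286/288) + (0.061 − 0.046 + ½·0.13²)·0.5] / (σ√T) = (-0.0070 + 0.0117) / 0.0919 = 0.0517 ≈ 0.05
√T = √0.5 = 0.7071
φ(d₁) = φ(0.05) = 0.3984
exp(−qT) = exp(−0.046·0.5) = 0.9773
vega = S·exp(−qT)·φ(d₁)·√T = 286·0.9773·0.3984·0.7071 = 78.7398

78.74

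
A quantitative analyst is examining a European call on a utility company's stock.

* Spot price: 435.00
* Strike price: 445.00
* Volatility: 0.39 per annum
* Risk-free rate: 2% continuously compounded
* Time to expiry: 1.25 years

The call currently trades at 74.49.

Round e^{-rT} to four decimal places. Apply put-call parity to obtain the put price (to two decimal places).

73.50

exp(−rT) = exp(−0.02·1.25) = 0.9753
Put-call parity: C − P = S − K·e^(−rT) = 435 − 445·0.9753 = 435 − 434.0085 = 0.9915
P = C − (C − P) = 74.49 − (0.9915) = 73.4985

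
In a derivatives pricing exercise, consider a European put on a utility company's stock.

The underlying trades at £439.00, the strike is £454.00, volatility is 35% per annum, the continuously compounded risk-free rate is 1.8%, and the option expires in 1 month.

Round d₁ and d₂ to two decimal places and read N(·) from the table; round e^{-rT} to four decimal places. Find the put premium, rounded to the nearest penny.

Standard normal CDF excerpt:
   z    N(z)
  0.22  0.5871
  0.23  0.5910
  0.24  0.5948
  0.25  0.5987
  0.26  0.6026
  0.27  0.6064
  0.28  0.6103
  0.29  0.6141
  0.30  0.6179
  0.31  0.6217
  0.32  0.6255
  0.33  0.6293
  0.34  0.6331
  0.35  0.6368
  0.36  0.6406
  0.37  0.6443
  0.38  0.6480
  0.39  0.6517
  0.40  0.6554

T = 0.08333;  σ√T = 0.1010
d₁ = [ln(439/454) + (0.018 + 0.35²/2)·0.08333] / 0.1010 = [-0.0336 + 0.0066] / 0.1010 = -0.2672 ⇒ -0.27
d₂ = d₁ − σ√T = -0.2672 − 0.1010 = -0.3682 ⇒ -0.37
exp(−rT) = exp(−0.018·0.08333) = 0.9985
N(−d₂) = N(0.37) = 0.6443;  N(−d₁) = N(0.27) = 0.6064
P = 454·0.9985·0.6443 − 439·0.6064 = 292.0734 − 266.2096 = 25.8638

£25.86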